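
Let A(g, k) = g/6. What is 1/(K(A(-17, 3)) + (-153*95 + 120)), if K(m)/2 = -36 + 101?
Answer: -1/14285 ≈ -7.0003e-5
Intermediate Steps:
A(g, k) = g/6 (A(g, k) = g*(⅙) = g/6)
K(m) = 130 (K(m) = 2*(-36 + 101) = 2*65 = 130)
1/(K(A(-17, 3)) + (-153*95 + 120)) = 1/(130 + (-153*95 + 120)) = 1/(130 + (-14535 + 120)) = 1/(130 - 14415) = 1/(-14285) = -1/14285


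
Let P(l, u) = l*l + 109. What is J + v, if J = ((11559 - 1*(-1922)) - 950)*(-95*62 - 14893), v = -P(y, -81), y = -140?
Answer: -260451482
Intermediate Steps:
P(l, u) = 109 + l² (P(l, u) = l² + 109 = 109 + l²)
v = -19709 (v = -(109 + (-140)²) = -(109 + 19600) = -1*19709 = -19709)
J = -260431773 (J = ((11559 + 1922) - 950)*(-5890 - 14893) = (13481 - 950)*(-20783) = 12531*(-20783) = -260431773)
J + v = -260431773 - 19709 = -260451482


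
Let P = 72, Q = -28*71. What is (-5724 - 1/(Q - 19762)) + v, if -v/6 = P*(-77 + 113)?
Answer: -462752999/21750 ≈ -21276.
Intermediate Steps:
Q = -1988
v = -15552 (v = -432*(-77 + 113) = -432*36 = -6*2592 = -15552)
(-5724 - 1/(Q - 19762)) + v = (-5724 - 1/(-1988 - 19762)) - 15552 = (-5724 - 1/(-21750)) - 15552 = (-5724 - 1*(-1/21750)) - 15552 = (-5724 + 1/21750) - 15552 = -124496999/21750 - 15552 = -462752999/21750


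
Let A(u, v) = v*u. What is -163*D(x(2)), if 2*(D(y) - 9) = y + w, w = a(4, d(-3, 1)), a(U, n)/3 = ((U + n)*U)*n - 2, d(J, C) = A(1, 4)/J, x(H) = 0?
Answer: 7498/3 ≈ 2499.3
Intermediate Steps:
A(u, v) = u*v
d(J, C) = 4/J (d(J, C) = (1*4)/J = 4/J)
a(U, n) = -6 + 3*U*n*(U + n) (a(U, n) = 3*(((U + n)*U)*n - 2) = 3*((U*(U + n))*n - 2) = 3*(U*n*(U + n) - 2) = 3*(-2 + U*n*(U + n)) = -6 + 3*U*n*(U + n))
w = -146/3 (w = -6 + 3*4*(4/(-3))² + 3*(4/(-3))*4² = -6 + 3*4*(4*(-⅓))² + 3*(4*(-⅓))*16 = -6 + 3*4*(-4/3)² + 3*(-4/3)*16 = -6 + 3*4*(16/9) - 64 = -6 + 64/3 - 64 = -146/3 ≈ -48.667)
D(y) = -46/3 + y/2 (D(y) = 9 + (y - 146/3)/2 = 9 + (-146/3 + y)/2 = 9 + (-73/3 + y/2) = -46/3 + y/2)
-163*D(x(2)) = -163*(-46/3 + (½)*0) = -163*(-46/3 + 0) = -163*(-46/3) = 7498/3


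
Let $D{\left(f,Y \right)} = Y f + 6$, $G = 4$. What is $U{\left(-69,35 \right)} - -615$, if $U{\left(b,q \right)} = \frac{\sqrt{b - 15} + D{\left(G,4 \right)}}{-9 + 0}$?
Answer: $\frac{5513}{9} - \frac{2 i \sqrt{21}}{9} \approx 612.56 - 1.0184 i$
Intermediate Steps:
$D{\left(f,Y \right)} = 6 + Y f$
$U{\left(b,q \right)} = - \frac{22}{9} - \frac{\sqrt{-15 + b}}{9}$ ($U{\left(b,q \right)} = \frac{\sqrt{b - 15} + \left(6 + 4 \cdot 4\right)}{-9 + 0} = \frac{\sqrt{-15 + b} + \left(6 + 16\right)}{-9} = \left(\sqrt{-15 + b} + 22\right) \left(- \frac{1}{9}\right) = \left(22 + \sqrt{-15 + b}\right) \left(- \frac{1}{9}\right) = - \frac{22}{9} - \frac{\sqrt{-15 + b}}{9}$)
$U{\left(-69,35 \right)} - -615 = \left(- \frac{22}{9} - \frac{\sqrt{-15 - 69}}{9}\right) - -615 = \left(- \frac{22}{9} - \frac{\sqrt{-84}}{9}\right) + 615 = \left(- \frac{22}{9} - \frac{2 i \sqrt{21}}{9}\right) + 615 = \frac{5513}{9} - \frac{2 i \sqrt{21}}{9}$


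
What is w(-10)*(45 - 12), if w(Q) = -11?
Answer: -363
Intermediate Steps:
w(-10)*(45 - 12) = -11*(45 - 12) = -11*33 = -363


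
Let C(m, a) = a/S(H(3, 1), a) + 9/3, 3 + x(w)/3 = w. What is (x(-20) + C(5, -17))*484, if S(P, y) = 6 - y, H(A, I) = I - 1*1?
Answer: -742940/23 ≈ -32302.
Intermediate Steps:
x(w) = -9 + 3*w
H(A, I) = -1 + I (H(A, I) = I - 1 = -1 + I)
C(m, a) = 3 + a/(6 - a) (C(m, a) = a/(6 - a) + 9/3 = a/(6 - a) + 9*(1/3) = a/(6 - a) + 3 = 3 + a/(6 - a))
(x(-20) + C(5, -17))*484 = ((-9 + 3*(-20)) + 2*(-9 - 17)/(-6 - 17))*484 = ((-9 - 60) + 2*(-26)/(-23))*484 = (-69 + 2*(-1/23)*(-26))*484 = (-69 + 52/23)*484 = -1535/23*484 = -742940/23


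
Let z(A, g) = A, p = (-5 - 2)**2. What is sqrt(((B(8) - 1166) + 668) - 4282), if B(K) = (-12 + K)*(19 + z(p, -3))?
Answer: 2*I*sqrt(1263) ≈ 71.077*I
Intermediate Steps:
p = 49 (p = (-7)**2 = 49)
B(K) = -816 + 68*K (B(K) = (-12 + K)*(19 + 49) = (-12 + K)*68 = -816 + 68*K)
sqrt(((B(8) - 1166) + 668) - 4282) = sqrt((((-816 + 68*8) - 1166) + 668) - 4282) = sqrt((((-816 + 544) - 1166) + 668) - 4282) = sqrt(((-272 - 1166) + 668) - 4282) = sqrt((-1438 + 668) - 4282) = sqrt(-770 - 4282) = sqrt(-5052) = 2*I*sqrt(1263)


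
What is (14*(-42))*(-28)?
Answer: 16464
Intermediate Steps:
(14*(-42))*(-28) = -588*(-28) = 16464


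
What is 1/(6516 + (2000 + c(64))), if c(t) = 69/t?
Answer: 64/545093 ≈ 0.00011741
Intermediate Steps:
1/(6516 + (2000 + c(64))) = 1/(6516 + (2000 + 69/64)) = 1/(6516 + 128069/64) = 1/(545093/64) = 64/545093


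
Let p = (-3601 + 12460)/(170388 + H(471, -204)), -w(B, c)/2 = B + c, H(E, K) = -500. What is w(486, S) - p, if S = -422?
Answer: -21754523/169888 ≈ -128.05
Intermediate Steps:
w(B, c) = -2*B - 2*c (w(B, c) = -2*(B + c) = -2*B - 2*c)
p = 8859/169888 (p = (-3601 + 12460)/(170388 - 500) = 8859/169888 ≈ 0.052146)
w(486, S) - p = (-2*486 - 2*(-422)) - 1*8859/169888 = (-972 + 844) - 8859/169888 = -128 - 8859/169888 = -21754523/169888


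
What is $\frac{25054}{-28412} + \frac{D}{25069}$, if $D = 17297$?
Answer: $- \frac{68318181}{356130214} \approx -0.19183$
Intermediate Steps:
$\frac{25054}{-28412} + \frac{D}{25069} = \frac{25054}{-28412} + \frac{17297}{25069} = 25054 \left(- \frac{1}{28412}\right) + 17297 \cdot \frac{1}{25069} = - \frac{12527}{14206} + \frac{17297}{25069} = - \frac{68318181}{356130214}$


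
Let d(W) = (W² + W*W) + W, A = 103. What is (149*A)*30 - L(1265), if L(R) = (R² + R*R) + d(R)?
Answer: -5941755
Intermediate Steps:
d(W) = W + 2*W² (d(W) = (W² + W²) + W = 2*W² + W = W + 2*W²)
L(R) = 2*R² + R*(1 + 2*R) (L(R) = (R² + R*R) + R*(1 + 2*R) = (R² + R²) + R*(1 + 2*R) = 2*R² + R*(1 + 2*R))
(149*A)*30 - L(1265) = (149*103)*30 - 1265*(1 + 4*1265) = 15347*30 - 1265*(1 + 5060) = 460410 - 1265*5061 = 460410 - 1*6402165 = 460410 - 6402165 = -5941755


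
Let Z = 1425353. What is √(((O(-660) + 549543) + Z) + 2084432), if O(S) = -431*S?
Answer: 2*√1085947 ≈ 2084.2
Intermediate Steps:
√(((O(-660) + 549543) + Z) + 2084432) = √(((-431*(-660) + 549543) + 1425353) + 2084432) = √(((284460 + 549543) + 1425353) + 2084432) = √((834003 + 1425353) + 2084432) = √(2259356 + 2084432) = √4343788 = 2*√1085947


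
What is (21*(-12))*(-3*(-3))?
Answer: -2268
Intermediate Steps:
(21*(-12))*(-3*(-3)) = -252*9 = -2268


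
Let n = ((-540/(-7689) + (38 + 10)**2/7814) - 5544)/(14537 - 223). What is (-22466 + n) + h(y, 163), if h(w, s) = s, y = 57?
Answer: -1598430877475945/71667628637 ≈ -22303.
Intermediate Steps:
n = -27755984934/71667628637 (n = ((-540*(-1/7689) + 48**2*(1/7814)) - 5544)/14314 = ((180/2563 + 2304*(1/7814)) - 5544)*(1/14314) = ((180/2563 + 1152/3907) - 5544)*(1/14314) = (3655836/10013641 - 5544)*(1/14314) = -55511969868/10013641*1/14314 = -27755984934/71667628637 ≈ -0.38729)
(-22466 + n) + h(y, 163) = (-22466 - 27755984934/71667628637) + 163 = -1610112700943776/71667628637 + 163 = -1598430877475945/71667628637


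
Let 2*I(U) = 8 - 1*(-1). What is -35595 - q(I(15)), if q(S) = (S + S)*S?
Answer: -71271/2 ≈ -35636.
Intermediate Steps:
I(U) = 9/2 (I(U) = (8 - 1*(-1))/2 = (8 + 1)/2 = (1/2)*9 = 9/2)
q(S) = 2*S**2 (q(S) = (2*S)*S = 2*S**2)
-35595 - q(I(15)) = -35595 - 2*(9/2)**2 = -35595 - 2*81/4 = -35595 - 1*81/2 = -35595 - 81/2 = -71271/2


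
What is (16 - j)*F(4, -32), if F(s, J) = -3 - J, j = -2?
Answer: 522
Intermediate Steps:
(16 - j)*F(4, -32) = (16 - 1*(-2))*(-3 - 1*(-32)) = (16 + 2)*(-3 + 32) = 18*29 = 522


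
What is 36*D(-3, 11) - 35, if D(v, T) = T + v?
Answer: 253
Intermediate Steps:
36*D(-3, 11) - 35 = 36*(11 - 3) - 35 = 36*8 - 35 = 288 - 35 = 253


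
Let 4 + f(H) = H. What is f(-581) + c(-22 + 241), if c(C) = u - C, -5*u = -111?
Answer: -3909/5 ≈ -781.80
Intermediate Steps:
u = 111/5 (u = -⅕*(-111) = 111/5 ≈ 22.200)
c(C) = 111/5 - C
f(H) = -4 + H
f(-581) + c(-22 + 241) = (-4 - 581) + (111/5 - (-22 + 241)) = -585 + (111/5 - 1*219) = -585 + (111/5 - 219) = -585 - 984/5 = -3909/5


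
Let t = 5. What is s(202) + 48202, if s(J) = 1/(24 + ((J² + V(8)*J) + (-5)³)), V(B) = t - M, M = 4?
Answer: 1971702811/40905 ≈ 48202.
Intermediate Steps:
V(B) = 1 (V(B) = 5 - 1*4 = 5 - 4 = 1)
s(J) = 1/(-101 + J + J²) (s(J) = 1/(24 + ((J² + 1*J) + (-5)³)) = 1/(24 + ((J² + J) - 125)) = 1/(24 + ((J + J²) - 125)) = 1/(24 + (-125 + J + J²)) = 1/(-101 + J + J²))
s(202) + 48202 = 1/(-101 + 202 + 202²) + 48202 = 1/(-101 + 202 + 40804) + 48202 = 1/40905 + 48202 = 1971702811/40905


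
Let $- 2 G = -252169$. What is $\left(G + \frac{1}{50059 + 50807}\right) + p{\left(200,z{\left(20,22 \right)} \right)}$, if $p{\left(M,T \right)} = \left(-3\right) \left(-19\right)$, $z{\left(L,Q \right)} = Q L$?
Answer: $\frac{6361694270}{50433} \approx 1.2614 \cdot 10^{5}$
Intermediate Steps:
$z{\left(L,Q \right)} = L Q$
$G = \frac{252169}{2}$ ($G = \left(- \frac{1}{2}\right) \left(-252169\right) = \frac{252169}{2} \approx 1.2608 \cdot 10^{5}$)
$p{\left(M,T \right)} = 57$
$\left(G + \frac{1}{50059 + 50807}\right) + p{\left(200,z{\left(20,22 \right)} \right)} = \left(\frac{252169}{2} + \frac{1}{50059 + 50807}\right) + 57 = \left(\frac{252169}{2} + \frac{1}{100866}\right) + 57 = \frac{6358819589}{50433} + 57 = \frac{6361694270}{50433}$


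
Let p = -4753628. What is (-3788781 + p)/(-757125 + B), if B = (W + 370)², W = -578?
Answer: 8542409/713861 ≈ 11.966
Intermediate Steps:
B = 43264 (B = (-578 + 370)² = (-208)² = 43264)
(-3788781 + p)/(-757125 + B) = (-3788781 - 4753628)/(-757125 + 43264) = -8542409/(-713861) = -8542409*(-1/713861) = 8542409/713861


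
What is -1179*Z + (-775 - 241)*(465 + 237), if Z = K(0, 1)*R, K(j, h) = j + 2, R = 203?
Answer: -1191906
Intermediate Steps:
K(j, h) = 2 + j
Z = 406 (Z = (2 + 0)*203 = 2*203 = 406)
-1179*Z + (-775 - 241)*(465 + 237) = -1179*406 + (-775 - 241)*(465 + 237) = -478674 - 1016*702 = -478674 - 713232 = -1191906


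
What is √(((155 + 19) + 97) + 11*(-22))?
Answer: √29 ≈ 5.3852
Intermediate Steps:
√(((155 + 19) + 97) + 11*(-22)) = √((174 + 97) - 242) = √(271 - 242) = √29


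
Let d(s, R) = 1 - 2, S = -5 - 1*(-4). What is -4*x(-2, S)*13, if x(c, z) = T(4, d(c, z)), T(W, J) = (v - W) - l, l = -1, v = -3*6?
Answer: 1092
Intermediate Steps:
v = -18
S = -1 (S = -5 + 4 = -1)
d(s, R) = -1
T(W, J) = -17 - W (T(W, J) = (-18 - W) - 1*(-1) = (-18 - W) + 1 = -17 - W)
x(c, z) = -21 (x(c, z) = -17 - 1*4 = -17 - 4 = -21)
-4*x(-2, S)*13 = -4*(-21)*13 = 84*13 = 1092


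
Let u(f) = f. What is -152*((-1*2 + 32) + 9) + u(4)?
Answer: -5924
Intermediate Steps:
-152*((-1*2 + 32) + 9) + u(4) = -152*((-1*2 + 32) + 9) + 4 = -152*((-2 + 32) + 9) + 4 = -152*(30 + 9) + 4 = -152*39 + 4 = -5928 + 4 = -5924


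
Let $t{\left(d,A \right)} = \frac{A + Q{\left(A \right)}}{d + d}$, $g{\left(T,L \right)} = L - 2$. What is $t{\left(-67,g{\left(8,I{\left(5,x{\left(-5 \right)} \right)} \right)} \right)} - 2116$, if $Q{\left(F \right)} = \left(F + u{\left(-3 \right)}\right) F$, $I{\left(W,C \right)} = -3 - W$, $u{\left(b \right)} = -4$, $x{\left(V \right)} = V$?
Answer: $- \frac{141837}{67} \approx -2117.0$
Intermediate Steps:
$g{\left(T,L \right)} = -2 + L$
$Q{\left(F \right)} = F \left(-4 + F\right)$ ($Q{\left(F \right)} = \left(F - 4\right) F = \left(-4 + F\right) F = F \left(-4 + F\right)$)
$t{\left(d,A \right)} = \frac{A + A \left(-4 + A\right)}{2 d}$ ($t{\left(d,A \right)} = \frac{A + A \left(-4 + A\right)}{d + d} = \frac{A + A \left(-4 + A\right)}{2 d}$)
$t{\left(-67,g{\left(8,I{\left(5,x{\left(-5 \right)} \right)} \right)} \right)} - 2116 = \frac{\left(-2 - 8\right) \left(-3 - 10\right)}{2 \left(-67\right)} - 2116 = \frac{1}{2} \left(-2 - 8\right) \left(- \frac{1}{67}\right) \left(-3 - 10\right) - 2116 = \frac{1}{2} \left(-10\right) \left(- \frac{1}{67}\right) \left(-3 - 10\right) - 2116 = \frac{1}{2} \left(-10\right) \left(- \frac{1}{67}\right) \left(-13\right) - 2116 = - \frac{65}{67} - 2116 = - \frac{141837}{67}$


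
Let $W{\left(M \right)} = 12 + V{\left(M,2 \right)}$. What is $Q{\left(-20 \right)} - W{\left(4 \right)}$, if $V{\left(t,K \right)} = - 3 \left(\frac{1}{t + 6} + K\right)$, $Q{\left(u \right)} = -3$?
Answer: $- \frac{87}{10} \approx -8.7$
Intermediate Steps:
$V{\left(t,K \right)} = - 3 K - \frac{3}{6 + t}$ ($V{\left(t,K \right)} = - 3 \left(\frac{1}{6 + t} + K\right) = - 3 \left(K + \frac{1}{6 + t}\right) = - 3 K - \frac{3}{6 + t}$)
$W{\left(M \right)} = 12 + \frac{3 \left(-13 - 2 M\right)}{6 + M}$ ($W{\left(M \right)} = 12 + \frac{3 \left(-1 - 12 - 2 M\right)}{6 + M} = 12 + \frac{3 \left(-13 - 2 M\right)}{6 + M}$)
$Q{\left(-20 \right)} - W{\left(4 \right)} = -3 - \frac{3 \left(11 + 2 \cdot 4\right)}{6 + 4} = -3 - \frac{3 \left(11 + 8\right)}{10} = -3 - 3 \cdot \frac{1}{10} \cdot 19 = -3 - \frac{57}{10} = - \frac{87}{10}$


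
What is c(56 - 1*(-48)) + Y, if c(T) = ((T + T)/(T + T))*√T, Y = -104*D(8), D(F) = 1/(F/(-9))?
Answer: 117 + 2*√26 ≈ 127.20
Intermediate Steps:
D(F) = -9/F (D(F) = 1/(F*(-⅑)) = 1/(-F/9) = -9/F)
Y = 117 (Y = -(-936)/8 = -104*(-9/8) = 117)
c(T) = √T (c(T) = ((2*T)/((2*T)))*√T = ((2*T)*(1/(2*T)))*√T = 1*√T = √T)
c(56 - 1*(-48)) + Y = √(56 - 1*(-48)) + 117 = √(56 + 48) + 117 = √104 + 117 = 2*√26 + 117 = 117 + 2*√26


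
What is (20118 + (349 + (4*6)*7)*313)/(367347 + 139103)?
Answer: 181939/506450 ≈ 0.35924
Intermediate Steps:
(20118 + (349 + (4*6)*7)*313)/(367347 + 139103) = (20118 + (349 + 24*7)*313)/506450 = (20118 + (349 + 168)*313)*(1/506450) = (20118 + 517*313)*(1/506450) = (20118 + 161821)*(1/506450) = 181939*(1/506450) = 181939/506450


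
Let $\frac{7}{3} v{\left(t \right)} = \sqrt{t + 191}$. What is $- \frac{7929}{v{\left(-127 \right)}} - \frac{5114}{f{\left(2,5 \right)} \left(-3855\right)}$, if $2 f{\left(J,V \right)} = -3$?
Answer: $- \frac{214045889}{92520} \approx -2313.5$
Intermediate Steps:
$f{\left(J,V \right)} = - \frac{3}{2}$ ($f{\left(J,V \right)} = \frac{1}{2} \left(-3\right) = - \frac{3}{2}$)
$v{\left(t \right)} = \frac{3 \sqrt{191 + t}}{7}$ ($v{\left(t \right)} = \frac{3 \sqrt{t + 191}}{7} = \frac{3 \sqrt{191 + t}}{7}$)
$- \frac{7929}{v{\left(-127 \right)}} - \frac{5114}{f{\left(2,5 \right)} \left(-3855\right)} = - \frac{7929}{\frac{3}{7} \sqrt{191 - 127}} - \frac{5114}{\left(- \frac{3}{2}\right) \left(-3855\right)} = - \frac{7929}{\frac{3}{7} \sqrt{64}} - \frac{5114}{\frac{11565}{2}} = - \frac{7929}{\frac{3}{7} \cdot 8} - \frac{10228}{11565} = - \frac{7929}{\frac{24}{7}} - \frac{10228}{11565} = \left(-7929\right) \frac{7}{24} - \frac{10228}{11565} = - \frac{18501}{8} - \frac{10228}{11565} = - \frac{214045889}{92520}$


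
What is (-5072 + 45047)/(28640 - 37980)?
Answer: -7995/1868 ≈ -4.2800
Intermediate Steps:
(-5072 + 45047)/(28640 - 37980) = 39975/(-9340) = 39975*(-1/9340) = -7995/1868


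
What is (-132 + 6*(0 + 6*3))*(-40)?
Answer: 960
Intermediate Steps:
(-132 + 6*(0 + 6*3))*(-40) = (-132 + 6*(0 + 18))*(-40) = (-132 + 6*18)*(-40) = (-132 + 108)*(-40) = -24*(-40) = 960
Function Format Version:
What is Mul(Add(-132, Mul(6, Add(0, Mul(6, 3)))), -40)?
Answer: 960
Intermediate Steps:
Mul(Add(-132, Mul(6, Add(0, Mul(6, 3)))), -40) = Mul(Add(-132, Mul(6, Add(0, 18))), -40) = Mul(Add(-132, Mul(6, 18)), -40) = Mul(Add(-132, 108), -40) = Mul(-24, -40) = 960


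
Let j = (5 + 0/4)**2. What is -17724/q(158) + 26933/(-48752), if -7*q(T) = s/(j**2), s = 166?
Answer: 1890173744561/4046416 ≈ 4.6712e+5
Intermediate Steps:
j = 25 (j = (5 + 0*(1/4))**2 = (5 + 0)**2 = 5**2 = 25)
q(T) = -166/4375 (q(T) = -166/(7*(25**2)) = -166/(7*625) = -1/7*166/625 = -166/4375)
-17724/q(158) + 26933/(-48752) = -17724/(-166/4375) + 26933/(-48752) = -17724*(-4375/166) + 26933*(-1/48752) = 38771250/83 - 26933/48752 = 1890173744561/4046416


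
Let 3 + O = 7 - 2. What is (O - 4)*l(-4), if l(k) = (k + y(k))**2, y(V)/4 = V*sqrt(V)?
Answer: 2016 - 512*I ≈ 2016.0 - 512.0*I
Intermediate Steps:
y(V) = 4*V**(3/2) (y(V) = 4*(V*sqrt(V)) = 4*V**(3/2))
l(k) = (k + 4*k**(3/2))**2
O = 2 (O = -3 + (7 - 2) = -3 + 5 = 2)
(O - 4)*l(-4) = (2 - 4)*(-4 + 4*(-4)**(3/2))**2 = -2*(-4 + 4*(-8*I))**2 = -2*(-4 - 32*I)**2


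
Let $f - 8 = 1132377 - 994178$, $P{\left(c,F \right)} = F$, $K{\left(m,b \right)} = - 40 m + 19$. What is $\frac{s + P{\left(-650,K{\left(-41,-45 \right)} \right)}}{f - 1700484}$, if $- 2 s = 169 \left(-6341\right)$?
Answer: $- \frac{1074947}{3124554} \approx -0.34403$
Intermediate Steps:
$K{\left(m,b \right)} = 19 - 40 m$
$s = \frac{1071629}{2}$ ($s = - \frac{169 \left(-6341\right)}{2} = \left(- \frac{1}{2}\right) \left(-1071629\right) = \frac{1071629}{2} \approx 5.3581 \cdot 10^{5}$)
$f = 138207$ ($f = 8 + \left(1132377 - 994178\right) = 8 + 138199 = 138207$)
$\frac{s + P{\left(-650,K{\left(-41,-45 \right)} \right)}}{f - 1700484} = \frac{\frac{1071629}{2} + \left(19 - -1640\right)}{138207 - 1700484} = \frac{\frac{1071629}{2} + \left(19 + 1640\right)}{-1562277} = \left(\frac{1071629}{2} + 1659\right) \left(- \frac{1}{1562277}\right) = \frac{1074947}{2} \left(- \frac{1}{1562277}\right) = - \frac{1074947}{3124554}$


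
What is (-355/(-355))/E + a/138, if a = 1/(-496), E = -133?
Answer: -68581/9103584 ≈ -0.0075334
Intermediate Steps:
a = -1/496 ≈ -0.0020161
(-355/(-355))/E + a/138 = -355/(-355)/(-133) - 1/496/138 = -355*(-1/355)*(-1/133) - 1/496*1/138 = 1*(-1/133) - 1/68448 = -1/133 - 1/68448 = -68581/9103584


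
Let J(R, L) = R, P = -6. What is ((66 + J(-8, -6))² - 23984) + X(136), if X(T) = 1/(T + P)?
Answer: -2680599/130 ≈ -20620.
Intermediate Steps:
X(T) = 1/(-6 + T) (X(T) = 1/(T - 6) = 1/(-6 + T))
((66 + J(-8, -6))² - 23984) + X(136) = ((66 - 8)² - 23984) + 1/(-6 + 136) = (58² - 23984) + 1/130 = (3364 - 23984) + 1/130 = -20620 + 1/130 = -2680599/130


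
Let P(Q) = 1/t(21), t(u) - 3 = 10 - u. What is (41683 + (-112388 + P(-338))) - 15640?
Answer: -690761/8 ≈ -86345.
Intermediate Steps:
t(u) = 13 - u (t(u) = 3 + (10 - u) = 13 - u)
P(Q) = -⅛ (P(Q) = 1/(13 - 1*21) = 1/(13 - 21) = 1/(-8) = -⅛)
(41683 + (-112388 + P(-338))) - 15640 = (41683 + (-112388 - ⅛)) - 15640 = (41683 - 899105/8) - 15640 = -565641/8 - 15640 = -690761/8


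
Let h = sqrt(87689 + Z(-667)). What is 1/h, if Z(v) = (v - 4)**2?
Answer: sqrt(59770)/179310 ≈ 0.0013634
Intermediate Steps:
Z(v) = (-4 + v)**2
h = 3*sqrt(59770) (h = sqrt(87689 + (-4 - 667)**2) = sqrt(87689 + (-671)**2) = sqrt(87689 + 450241) = sqrt(537930) = 3*sqrt(59770) ≈ 733.44)
1/h = 1/(3*sqrt(59770)) = sqrt(59770)/179310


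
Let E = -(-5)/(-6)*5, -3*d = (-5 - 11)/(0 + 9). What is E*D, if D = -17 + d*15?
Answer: 1825/54 ≈ 33.796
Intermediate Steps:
d = 16/27 (d = -(-5 - 11)/(3*(0 + 9)) = -(-16)/(3*9) = -⅓*(-16/9) = 16/27 ≈ 0.59259)
E = -25/6 (E = -(-5)*(-1)/6*5 = -5*⅙*5 = -⅚*5 = -25/6 ≈ -4.1667)
D = -73/9 (D = -17 + (16/27)*15 = -17 + 80/9 = -73/9 ≈ -8.1111)
E*D = -25/6*(-73/9) = 1825/54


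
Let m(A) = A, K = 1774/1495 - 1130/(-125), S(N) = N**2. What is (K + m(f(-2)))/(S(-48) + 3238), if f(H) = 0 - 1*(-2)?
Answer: 45697/20713225 ≈ 0.0022062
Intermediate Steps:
f(H) = 2 (f(H) = 0 + 2 = 2)
K = 76444/7475 (K = 1774*(1/1495) - 1130*(-1/125) = 1774/1495 + 226/25 = 76444/7475 ≈ 10.227)
(K + m(f(-2)))/(S(-48) + 3238) = (76444/7475 + 2)/((-48)**2 + 3238) = 91394/(7475*(2304 + 3238)) = (91394/7475)/5542 = (91394/7475)*(1/5542) = 45697/20713225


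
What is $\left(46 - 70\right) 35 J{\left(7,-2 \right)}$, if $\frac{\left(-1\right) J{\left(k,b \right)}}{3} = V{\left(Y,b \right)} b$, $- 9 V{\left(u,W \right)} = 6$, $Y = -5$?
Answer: $3360$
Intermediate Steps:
$V{\left(u,W \right)} = - \frac{2}{3}$ ($V{\left(u,W \right)} = \left(- \frac{1}{9}\right) 6 = - \frac{2}{3}$)
$J{\left(k,b \right)} = 2 b$ ($J{\left(k,b \right)} = - 3 \left(- \frac{2 b}{3}\right) = 2 b$)
$\left(46 - 70\right) 35 J{\left(7,-2 \right)} = \left(46 - 70\right) 35 \cdot 2 \left(-2\right) = \left(-24\right) 35 \left(-4\right) = \left(-840\right) \left(-4\right) = 3360$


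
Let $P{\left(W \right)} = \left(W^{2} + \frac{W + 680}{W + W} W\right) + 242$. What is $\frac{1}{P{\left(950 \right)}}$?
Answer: $\frac{1}{903557} \approx 1.1067 \cdot 10^{-6}$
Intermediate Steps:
$P{\left(W \right)} = 582 + W^{2} + \frac{W}{2}$ ($P{\left(W \right)} = \left(W^{2} + \frac{680 + W}{2 W} W\right) + 242 = \left(W^{2} + \left(340 + \frac{W}{2}\right)\right) + 242 = \left(340 + W^{2} + \frac{W}{2}\right) + 242 = 582 + W^{2} + \frac{W}{2}$)
$\frac{1}{P{\left(950 \right)}} = \frac{1}{582 + 950^{2} + \frac{1}{2} \cdot 950} = \frac{1}{582 + 902500 + 475} = \frac{1}{903557}$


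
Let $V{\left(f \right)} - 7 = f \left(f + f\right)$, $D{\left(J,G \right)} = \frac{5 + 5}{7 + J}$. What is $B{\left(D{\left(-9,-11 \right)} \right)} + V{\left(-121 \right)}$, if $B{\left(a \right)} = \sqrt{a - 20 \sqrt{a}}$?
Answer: $29289 + \sqrt{-5 - 20 i \sqrt{5}} \approx 29293.0 - 5.0 i$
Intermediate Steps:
$D{\left(J,G \right)} = \frac{10}{7 + J}$
$V{\left(f \right)} = 7 + 2 f^{2}$ ($V{\left(f \right)} = 7 + f \left(f + f\right) = 7 + f 2 f = 7 + 2 f^{2}$)
$B{\left(D{\left(-9,-11 \right)} \right)} + V{\left(-121 \right)} = \sqrt{\frac{10}{7 - 9} - 20 \sqrt{\frac{10}{7 - 9}}} + \left(7 + 2 \left(-121\right)^{2}\right) = \sqrt{\frac{10}{-2} - 20 \sqrt{\frac{10}{-2}}} + \left(7 + 2 \cdot 14641\right) = \sqrt{10 \left(- \frac{1}{2}\right) - 20 \sqrt{10 \left(- \frac{1}{2}\right)}} + \left(7 + 29282\right) = \sqrt{-5 - 20 \sqrt{-5}} + 29289 = \sqrt{-5 - 20 i \sqrt{5}} + 29289 = 29289 + \sqrt{-5 - 20 i \sqrt{5}}$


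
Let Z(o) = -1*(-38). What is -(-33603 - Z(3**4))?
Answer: 33641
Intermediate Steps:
Z(o) = 38
-(-33603 - Z(3**4)) = -(-33603 - 1*38) = -(-33603 - 38) = -1*(-33641) = 33641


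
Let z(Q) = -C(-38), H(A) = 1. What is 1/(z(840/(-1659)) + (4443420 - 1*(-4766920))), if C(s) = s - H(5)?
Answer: 1/9210379 ≈ 1.0857e-7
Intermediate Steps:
C(s) = -1 + s (C(s) = s - 1*1 = s - 1 = -1 + s)
z(Q) = 39 (z(Q) = -(-1 - 38) = -1*(-39) = 39)
1/(z(840/(-1659)) + (4443420 - 1*(-4766920))) = 1/(39 + (4443420 - 1*(-4766920))) = 1/(39 + (4443420 + 4766920)) = 1/(39 + 9210340) = 1/9210379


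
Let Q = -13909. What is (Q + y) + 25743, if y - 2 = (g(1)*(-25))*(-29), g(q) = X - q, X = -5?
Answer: 7486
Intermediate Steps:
g(q) = -5 - q
y = -4348 (y = 2 + ((-5 - 1*1)*(-25))*(-29) = 2 + ((-5 - 1)*(-25))*(-29) = 2 - 6*(-25)*(-29) = 2 + 150*(-29) = 2 - 4350 = -4348)
(Q + y) + 25743 = (-13909 - 4348) + 25743 = -18257 + 25743 = 7486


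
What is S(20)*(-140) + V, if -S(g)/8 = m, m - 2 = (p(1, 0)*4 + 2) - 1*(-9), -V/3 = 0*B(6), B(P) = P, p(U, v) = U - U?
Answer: 14560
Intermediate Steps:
p(U, v) = 0
V = 0 (V = -0*6 = -3*0 = 0)
m = 13 (m = 2 + ((0*4 + 2) - 1*(-9)) = 2 + ((0 + 2) + 9) = 2 + (2 + 9) = 2 + 11 = 13)
S(g) = -104 (S(g) = -8*13 = -104)
S(20)*(-140) + V = -104*(-140) + 0 = 14560 + 0 = 14560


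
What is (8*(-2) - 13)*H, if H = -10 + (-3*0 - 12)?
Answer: 638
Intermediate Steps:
H = -22 (H = -10 + (0 - 12) = -10 - 12 = -22)
(8*(-2) - 13)*H = (8*(-2) - 13)*(-22) = (-16 - 13)*(-22) = -29*(-22) = 638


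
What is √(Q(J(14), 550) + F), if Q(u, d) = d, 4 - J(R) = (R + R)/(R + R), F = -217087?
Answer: I*√216537 ≈ 465.34*I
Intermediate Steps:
J(R) = 3 (J(R) = 4 - (R + R)/(R + R) = 4 - 2*R/(2*R) = 4 - 2*R*1/(2*R) = 4 - 1*1 = 4 - 1 = 3)
√(Q(J(14), 550) + F) = √(550 - 217087) = √(-216537) = I*√216537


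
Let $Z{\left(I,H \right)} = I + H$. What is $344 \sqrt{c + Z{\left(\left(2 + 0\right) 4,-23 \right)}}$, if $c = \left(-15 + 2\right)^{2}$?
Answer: $344 \sqrt{154} \approx 4268.9$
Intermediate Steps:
$c = 169$ ($c = \left(-13\right)^{2} = 169$)
$Z{\left(I,H \right)} = H + I$
$344 \sqrt{c + Z{\left(\left(2 + 0\right) 4,-23 \right)}} = 344 \sqrt{169 - \left(23 - \left(2 + 0\right) 4\right)} = 344 \sqrt{169 + \left(-23 + 2 \cdot 4\right)} = 344 \sqrt{169 + \left(-23 + 8\right)} = 344 \sqrt{169 - 15} = 344 \sqrt{154}$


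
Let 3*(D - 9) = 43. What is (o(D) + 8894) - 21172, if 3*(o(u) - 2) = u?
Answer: -110414/9 ≈ -12268.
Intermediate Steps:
D = 70/3 (D = 9 + (⅓)*43 = 9 + 43/3 = 70/3 ≈ 23.333)
o(u) = 2 + u/3
(o(D) + 8894) - 21172 = ((2 + (⅓)*(70/3)) + 8894) - 21172 = ((2 + 70/9) + 8894) - 21172 = (88/9 + 8894) - 21172 = 80134/9 - 21172 = -110414/9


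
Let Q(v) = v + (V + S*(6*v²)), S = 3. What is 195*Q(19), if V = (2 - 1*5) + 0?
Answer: 1270230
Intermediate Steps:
V = -3 (V = (2 - 5) + 0 = -3 + 0 = -3)
Q(v) = -3 + v + 18*v² (Q(v) = v + (-3 + 3*(6*v²)) = v + (-3 + 18*v²) = -3 + v + 18*v²)
195*Q(19) = 195*(-3 + 19 + 18*19²) = 195*(-3 + 19 + 18*361) = 195*(-3 + 19 + 6498) = 195*6514 = 1270230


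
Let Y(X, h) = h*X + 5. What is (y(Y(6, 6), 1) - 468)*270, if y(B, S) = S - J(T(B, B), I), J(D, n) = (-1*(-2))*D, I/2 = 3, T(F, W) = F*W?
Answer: -1033830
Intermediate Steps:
Y(X, h) = 5 + X*h (Y(X, h) = X*h + 5 = 5 + X*h)
I = 6 (I = 2*3 = 6)
J(D, n) = 2*D
y(B, S) = S - 2*B² (y(B, S) = S - 2*B*B = S - 2*B²)
(y(Y(6, 6), 1) - 468)*270 = ((1 - 2*(5 + 6*6)²) - 468)*270 = ((1 - 2*(5 + 36)²) - 468)*270 = ((1 - 2*41²) - 468)*270 = ((1 - 2*1681) - 468)*270 = ((1 - 3362) - 468)*270 = (-3361 - 468)*270 = -3829*270 = -1033830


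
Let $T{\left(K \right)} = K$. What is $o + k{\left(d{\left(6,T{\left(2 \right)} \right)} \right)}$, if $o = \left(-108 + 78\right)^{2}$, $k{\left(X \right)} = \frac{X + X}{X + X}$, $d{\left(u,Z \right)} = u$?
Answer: $901$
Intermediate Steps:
$k{\left(X \right)} = 1$ ($k{\left(X \right)} = \frac{2 X}{2 X} = 2 X \frac{1}{2 X} = 1$)
$o = 900$ ($o = \left(-30\right)^{2} = 900$)
$o + k{\left(d{\left(6,T{\left(2 \right)} \right)} \right)} = 900 + 1 = 901$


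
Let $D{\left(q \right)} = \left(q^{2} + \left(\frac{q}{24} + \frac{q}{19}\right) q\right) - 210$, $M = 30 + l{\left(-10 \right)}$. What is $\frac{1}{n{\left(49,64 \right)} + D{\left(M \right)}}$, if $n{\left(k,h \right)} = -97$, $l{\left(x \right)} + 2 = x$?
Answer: $\frac{38}{1807} \approx 0.021029$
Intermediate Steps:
$l{\left(x \right)} = -2 + x$
$M = 18$ ($M = 30 - 12 = 18$)
$D{\left(q \right)} = -210 + \frac{499 q^{2}}{456}$ ($D{\left(q \right)} = \left(q^{2} + \left(q \frac{1}{24} + q \frac{1}{19}\right) q\right) - 210 = \left(q^{2} + \left(\frac{q}{24} + \frac{q}{19}\right) q\right) - 210 = \left(q^{2} + \frac{43 q}{456} q\right) - 210 = \left(q^{2} + \frac{43 q^{2}}{456}\right) - 210 = \frac{499 q^{2}}{456} - 210 = -210 + \frac{499 q^{2}}{456}$)
$\frac{1}{n{\left(49,64 \right)} + D{\left(M \right)}} = \frac{1}{-97 - \left(210 - \frac{499 \cdot 18^{2}}{456}\right)} = \frac{1}{-97 + \left(-210 + \frac{499}{456} \cdot 324\right)} = \frac{1}{-97 + \left(-210 + \frac{13473}{38}\right)} = \frac{1}{-97 + \frac{5493}{38}} = \frac{1}{\frac{1807}{38}} = \frac{38}{1807}$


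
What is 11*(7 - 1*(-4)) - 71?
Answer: 50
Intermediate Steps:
11*(7 - 1*(-4)) - 71 = 11*(7 + 4) - 71 = 11*11 - 71 = 121 - 71 = 50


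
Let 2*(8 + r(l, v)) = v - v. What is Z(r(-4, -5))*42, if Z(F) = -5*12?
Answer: -2520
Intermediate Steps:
r(l, v) = -8 (r(l, v) = -8 + (v - v)/2 = -8 + (½)*0 = -8 + 0 = -8)
Z(F) = -60
Z(r(-4, -5))*42 = -60*42 = -2520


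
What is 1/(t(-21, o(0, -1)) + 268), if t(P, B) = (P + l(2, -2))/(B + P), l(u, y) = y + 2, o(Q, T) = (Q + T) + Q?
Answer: 22/5917 ≈ 0.0037181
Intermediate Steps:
o(Q, T) = T + 2*Q
l(u, y) = 2 + y
t(P, B) = P/(B + P) (t(P, B) = (P + (2 - 2))/(B + P) = (P + 0)/(B + P) = P/(B + P))
1/(t(-21, o(0, -1)) + 268) = 1/(-21/((-1 + 2*0) - 21) + 268) = 1/(-21/((-1 + 0) - 21) + 268) = 1/(-21/(-1 - 21) + 268) = 1/(-21/(-22) + 268) = 1/(-21*(-1/22) + 268) = 1/(21/22 + 268) = 1/(5917/22) = 22/5917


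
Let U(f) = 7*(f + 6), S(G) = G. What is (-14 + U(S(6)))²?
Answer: 4900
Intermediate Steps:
U(f) = 42 + 7*f (U(f) = 7*(6 + f) = 42 + 7*f)
(-14 + U(S(6)))² = (-14 + (42 + 7*6))² = (-14 + (42 + 42))² = (-14 + 84)² = 70² = 4900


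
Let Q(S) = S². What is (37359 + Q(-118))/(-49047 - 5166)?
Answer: -51283/54213 ≈ -0.94595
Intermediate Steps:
(37359 + Q(-118))/(-49047 - 5166) = (37359 + (-118)²)/(-49047 - 5166) = (37359 + 13924)/(-54213) = 51283*(-1/54213) = -51283/54213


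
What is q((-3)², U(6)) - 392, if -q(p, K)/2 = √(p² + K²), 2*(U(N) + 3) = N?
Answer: -410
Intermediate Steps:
U(N) = -3 + N/2
q(p, K) = -2*√(K² + p²) (q(p, K) = -2*√(p² + K²) = -2*√(K² + p²))
q((-3)², U(6)) - 392 = -2*√((-3 + (½)*6)² + ((-3)²)²) - 392 = -2*√((-3 + 3)² + 9²) - 392 = -2*√(0² + 81) - 392 = -2*√(0 + 81) - 392 = -2*√81 - 392 = -2*9 - 392 = -18 - 392 = -410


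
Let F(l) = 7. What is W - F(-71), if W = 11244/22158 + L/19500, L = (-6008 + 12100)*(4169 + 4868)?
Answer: 5634574152/2000375 ≈ 2816.8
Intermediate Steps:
L = 55053404 (L = 6092*9037 = 55053404)
W = 5648576777/2000375 (W = 11244/22158 + 55053404/19500 = 11244*(1/22158) + 55053404*(1/19500) = 1874/3693 + 13763351/4875 = 5648576777/2000375 ≈ 2823.8)
W - F(-71) = 5648576777/2000375 - 1*7 = 5648576777/2000375 - 7 = 5634574152/2000375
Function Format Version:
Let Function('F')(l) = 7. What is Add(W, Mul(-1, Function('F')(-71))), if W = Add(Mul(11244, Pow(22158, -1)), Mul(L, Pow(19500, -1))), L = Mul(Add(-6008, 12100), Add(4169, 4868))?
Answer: Rational(5634574152, 2000375) ≈ 2816.8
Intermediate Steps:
L = 55053404 (L = Mul(6092, 9037) = 55053404)
W = Rational(5648576777, 2000375) (W = Add(Mul(11244, Pow(22158, -1)), Mul(55053404, Pow(19500, -1))) = Add(Mul(11244, Rational(1, 22158)), Mul(55053404, Rational(1, 19500))) = Add(Rational(1874, 3693), Rational(13763351, 4875)) = Rational(5648576777, 2000375) ≈ 2823.8)
Add(W, Mul(-1, Function('F')(-71))) = Add(Rational(5648576777, 2000375), Mul(-1, 7)) = Add(Rational(5648576777, 2000375), -7) = Rational(5634574152, 2000375)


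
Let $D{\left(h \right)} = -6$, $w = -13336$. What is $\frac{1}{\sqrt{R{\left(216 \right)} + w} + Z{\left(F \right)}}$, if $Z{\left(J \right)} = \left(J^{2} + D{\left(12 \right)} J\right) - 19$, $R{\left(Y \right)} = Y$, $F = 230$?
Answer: $\frac{51501}{2652366121} - \frac{8 i \sqrt{205}}{2652366121} \approx 1.9417 \cdot 10^{-5} - 4.3185 \cdot 10^{-8} i$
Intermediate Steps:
$Z{\left(J \right)} = -19 + J^{2} - 6 J$ ($Z{\left(J \right)} = \left(J^{2} - 6 J\right) - 19 = -19 + J^{2} - 6 J$)
$\frac{1}{\sqrt{R{\left(216 \right)} + w} + Z{\left(F \right)}} = \frac{1}{\sqrt{216 - 13336} - \left(1399 - 52900\right)} = \frac{1}{\sqrt{-13120} - -51501} = \frac{1}{8 i \sqrt{205} + 51501} = \frac{1}{51501 + 8 i \sqrt{205}}$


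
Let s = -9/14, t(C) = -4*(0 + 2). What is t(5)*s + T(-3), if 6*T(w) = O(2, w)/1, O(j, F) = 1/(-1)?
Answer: 209/42 ≈ 4.9762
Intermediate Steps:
O(j, F) = -1
T(w) = -⅙ (T(w) = (-1/1)/6 = (-1*1)/6 = (⅙)*(-1) = -⅙)
t(C) = -8 (t(C) = -4*2 = -8)
s = -9/14 (s = -9*1/14 = -9/14 ≈ -0.64286)
t(5)*s + T(-3) = -8*(-9/14) - ⅙ = 36/7 - ⅙ = 209/42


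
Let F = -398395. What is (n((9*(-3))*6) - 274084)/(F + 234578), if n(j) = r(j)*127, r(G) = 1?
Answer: 273957/163817 ≈ 1.6723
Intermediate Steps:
n(j) = 127 (n(j) = 1*127 = 127)
(n((9*(-3))*6) - 274084)/(F + 234578) = (127 - 274084)/(-398395 + 234578) = -273957/(-163817) = -273957*(-1/163817) = 273957/163817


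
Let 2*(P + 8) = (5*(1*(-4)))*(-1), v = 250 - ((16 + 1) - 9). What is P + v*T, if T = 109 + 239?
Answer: 84218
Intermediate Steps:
T = 348
v = 242 (v = 250 - (17 - 9) = 250 - 1*8 = 250 - 8 = 242)
P = 2 (P = -8 + ((5*(1*(-4)))*(-1))/2 = -8 + ((5*(-4))*(-1))/2 = -8 + (-20*(-1))/2 = -8 + (½)*20 = -8 + 10 = 2)
P + v*T = 2 + 242*348 = 2 + 84216 = 84218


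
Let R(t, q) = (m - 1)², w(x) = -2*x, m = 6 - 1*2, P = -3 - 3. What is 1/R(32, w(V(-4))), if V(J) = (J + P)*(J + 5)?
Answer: ⅑ ≈ 0.11111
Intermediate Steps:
P = -6
m = 4 (m = 6 - 2 = 4)
V(J) = (-6 + J)*(5 + J) (V(J) = (J - 6)*(J + 5) = (-6 + J)*(5 + J))
R(t, q) = 9 (R(t, q) = (4 - 1)² = 3² = 9)
1/R(32, w(V(-4))) = 1/9 = ⅑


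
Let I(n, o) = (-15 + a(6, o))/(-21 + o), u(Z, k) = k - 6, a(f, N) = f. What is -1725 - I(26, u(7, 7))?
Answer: -34509/20 ≈ -1725.4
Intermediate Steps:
u(Z, k) = -6 + k
I(n, o) = -9/(-21 + o) (I(n, o) = (-15 + 6)/(-21 + o) = -9/(-21 + o))
-1725 - I(26, u(7, 7)) = -1725 - (-9)/(-21 + (-6 + 7)) = -1725 - (-9)/(-21 + 1) = -1725 - (-9)/(-20) = -1725 - (-9)*(-1)/20 = -1725 - 1*9/20 = -1725 - 9/20 = -34509/20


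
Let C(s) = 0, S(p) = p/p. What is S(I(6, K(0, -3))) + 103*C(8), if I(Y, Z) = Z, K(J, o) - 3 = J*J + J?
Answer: 1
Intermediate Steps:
K(J, o) = 3 + J + J² (K(J, o) = 3 + (J*J + J) = 3 + (J² + J) = 3 + (J + J²) = 3 + J + J²)
S(p) = 1
S(I(6, K(0, -3))) + 103*C(8) = 1 + 103*0 = 1 + 0 = 1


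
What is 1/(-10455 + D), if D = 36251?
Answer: 1/25796 ≈ 3.8766e-5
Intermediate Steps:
1/(-10455 + D) = 1/(-10455 + 36251) = 1/25796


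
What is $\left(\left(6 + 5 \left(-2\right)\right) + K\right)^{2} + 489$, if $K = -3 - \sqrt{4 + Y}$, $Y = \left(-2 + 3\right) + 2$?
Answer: $545 + 14 \sqrt{7} \approx 582.04$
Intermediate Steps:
$Y = 3$ ($Y = 1 + 2 = 3$)
$K = -3 - \sqrt{7}$ ($K = -3 - \sqrt{4 + 3} = -3 - \sqrt{7} \approx -5.6458$)
$\left(\left(6 + 5 \left(-2\right)\right) + K\right)^{2} + 489 = \left(\left(6 + 5 \left(-2\right)\right) - \left(3 + \sqrt{7}\right)\right)^{2} + 489 = \left(\left(6 - 10\right) - \left(3 + \sqrt{7}\right)\right)^{2} + 489 = \left(-4 - \left(3 + \sqrt{7}\right)\right)^{2} + 489 = \left(-7 - \sqrt{7}\right)^{2} + 489 = 489 + \left(-7 - \sqrt{7}\right)^{2}$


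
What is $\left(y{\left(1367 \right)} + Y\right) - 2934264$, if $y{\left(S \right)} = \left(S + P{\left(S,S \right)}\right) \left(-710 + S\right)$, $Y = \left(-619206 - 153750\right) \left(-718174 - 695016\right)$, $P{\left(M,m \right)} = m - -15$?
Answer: $1092332561469$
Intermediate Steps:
$P{\left(M,m \right)} = 15 + m$ ($P{\left(M,m \right)} = m + 15 = 15 + m$)
$Y = 1092333689640$ ($Y = \left(-772956\right) \left(-1413190\right) = 1092333689640$)
$y{\left(S \right)} = \left(-710 + S\right) \left(15 + 2 S\right)$ ($y{\left(S \right)} = \left(S + \left(15 + S\right)\right) \left(-710 + S\right) = \left(15 + 2 S\right) \left(-710 + S\right) = \left(-710 + S\right) \left(15 + 2 S\right)$)
$\left(y{\left(1367 \right)} + Y\right) - 2934264 = \left(\left(-10650 - 1920635 + 2 \cdot 1367^{2}\right) + 1092333689640\right) - 2934264 = \left(\left(-10650 - 1920635 + 2 \cdot 1868689\right) + 1092333689640\right) - 2934264 = \left(\left(-10650 - 1920635 + 3737378\right) + 1092333689640\right) - 2934264 = \left(1806093 + 1092333689640\right) - 2934264 = 1092335495733 - 2934264 = 1092332561469$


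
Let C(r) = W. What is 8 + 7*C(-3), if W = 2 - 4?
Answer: -6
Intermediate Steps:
W = -2
C(r) = -2
8 + 7*C(-3) = 8 + 7*(-2) = 8 - 14 = -6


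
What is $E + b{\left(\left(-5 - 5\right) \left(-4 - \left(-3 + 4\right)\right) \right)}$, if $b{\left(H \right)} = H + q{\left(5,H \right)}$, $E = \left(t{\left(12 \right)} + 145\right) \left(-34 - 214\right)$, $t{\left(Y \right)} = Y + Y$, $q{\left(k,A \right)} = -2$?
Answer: $-41864$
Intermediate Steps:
$t{\left(Y \right)} = 2 Y$
$E = -41912$ ($E = \left(2 \cdot 12 + 145\right) \left(-34 - 214\right) = \left(24 + 145\right) \left(-248\right) = 169 \left(-248\right) = -41912$)
$b{\left(H \right)} = -2 + H$ ($b{\left(H \right)} = H - 2 = -2 + H$)
$E + b{\left(\left(-5 - 5\right) \left(-4 - \left(-3 + 4\right)\right) \right)} = -41912 - \left(2 - \left(-5 - 5\right) \left(-4 - \left(-3 + 4\right)\right)\right) = -41912 - \left(2 + 10 \left(-4 - 1\right)\right) = -41912 - -48 = -41912 + \left(-2 + 50\right) = -41912 + 48 = -41864$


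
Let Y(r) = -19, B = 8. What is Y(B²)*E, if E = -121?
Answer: 2299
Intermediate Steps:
Y(B²)*E = -19*(-121) = 2299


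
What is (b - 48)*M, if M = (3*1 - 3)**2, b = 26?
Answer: 0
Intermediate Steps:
M = 0 (M = (3 - 3)**2 = 0**2 = 0)
(b - 48)*M = (26 - 48)*0 = -22*0 = 0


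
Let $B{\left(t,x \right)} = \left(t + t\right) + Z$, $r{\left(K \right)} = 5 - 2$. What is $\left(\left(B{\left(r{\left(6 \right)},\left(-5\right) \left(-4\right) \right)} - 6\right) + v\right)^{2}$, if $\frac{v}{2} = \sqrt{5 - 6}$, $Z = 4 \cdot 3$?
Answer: $140 + 48 i \approx 140.0 + 48.0 i$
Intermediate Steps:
$Z = 12$
$r{\left(K \right)} = 3$ ($r{\left(K \right)} = 5 - 2 = 3$)
$B{\left(t,x \right)} = 12 + 2 t$ ($B{\left(t,x \right)} = \left(t + t\right) + 12 = 2 t + 12 = 12 + 2 t$)
$v = 2 i$ ($v = 2 \sqrt{5 - 6} = 2 \sqrt{-1} = 2 i \approx 2.0 i$)
$\left(\left(B{\left(r{\left(6 \right)},\left(-5\right) \left(-4\right) \right)} - 6\right) + v\right)^{2} = \left(\left(\left(12 + 2 \cdot 3\right) - 6\right) + 2 i\right)^{2} = \left(\left(\left(12 + 6\right) - 6\right) + 2 i\right)^{2} = \left(\left(18 - 6\right) + 2 i\right)^{2} = \left(12 + 2 i\right)^{2}$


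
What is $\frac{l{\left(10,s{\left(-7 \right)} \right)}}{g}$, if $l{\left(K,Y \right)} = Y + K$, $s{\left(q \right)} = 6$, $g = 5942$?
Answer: $\frac{8}{2971} \approx 0.0026927$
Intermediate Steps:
$l{\left(K,Y \right)} = K + Y$
$\frac{l{\left(10,s{\left(-7 \right)} \right)}}{g} = \frac{10 + 6}{5942} = 16 \cdot \frac{1}{5942} = \frac{8}{2971}$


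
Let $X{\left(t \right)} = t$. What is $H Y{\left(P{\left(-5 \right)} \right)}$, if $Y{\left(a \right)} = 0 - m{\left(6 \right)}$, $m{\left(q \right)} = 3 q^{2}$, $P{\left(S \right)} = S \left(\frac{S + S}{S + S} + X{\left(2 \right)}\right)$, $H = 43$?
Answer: $-4644$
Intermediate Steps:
$P{\left(S \right)} = 3 S$ ($P{\left(S \right)} = S \left(\frac{S + S}{S + S} + 2\right) = S \left(\frac{2 S}{2 S} + 2\right) = S \left(2 S \frac{1}{2 S} + 2\right) = S \left(1 + 2\right) = S 3 = 3 S$)
$Y{\left(a \right)} = -108$ ($Y{\left(a \right)} = 0 - 3 \cdot 6^{2} = 0 - 3 \cdot 36 = 0 - 108 = -108$)
$H Y{\left(P{\left(-5 \right)} \right)} = 43 \left(-108\right) = -4644$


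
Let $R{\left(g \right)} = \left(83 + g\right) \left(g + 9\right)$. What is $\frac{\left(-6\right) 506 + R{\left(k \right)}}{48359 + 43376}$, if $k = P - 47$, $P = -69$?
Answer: $\frac{99}{18347} \approx 0.005396$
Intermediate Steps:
$k = -116$ ($k = -69 - 47 = -116$)
$R{\left(g \right)} = \left(9 + g\right) \left(83 + g\right)$ ($R{\left(g \right)} = \left(83 + g\right) \left(9 + g\right) = \left(9 + g\right) \left(83 + g\right)$)
$\frac{\left(-6\right) 506 + R{\left(k \right)}}{48359 + 43376} = \frac{\left(-6\right) 506 + \left(747 + \left(-116\right)^{2} + 92 \left(-116\right)\right)}{48359 + 43376} = \frac{-3036 + \left(747 + 13456 - 10672\right)}{91735} = \left(-3036 + 3531\right) \frac{1}{91735} = 495 \cdot \frac{1}{91735} = \frac{99}{18347}$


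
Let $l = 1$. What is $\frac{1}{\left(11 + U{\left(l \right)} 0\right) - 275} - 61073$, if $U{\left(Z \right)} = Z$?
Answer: $- \frac{16123273}{264} \approx -61073.0$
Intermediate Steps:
$\frac{1}{\left(11 + U{\left(l \right)} 0\right) - 275} - 61073 = \frac{1}{\left(11 + 1 \cdot 0\right) - 275} - 61073 = \frac{1}{\left(11 + 0\right) - 275} - 61073 = \frac{1}{11 - 275} - 61073 = \frac{1}{-264} - 61073 = - \frac{1}{264} - 61073 = - \frac{16123273}{264}$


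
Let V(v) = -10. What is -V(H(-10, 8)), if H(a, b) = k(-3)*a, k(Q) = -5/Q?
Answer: 10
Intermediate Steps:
H(a, b) = 5*a/3 (H(a, b) = (-5/(-3))*a = (-5*(-⅓))*a = 5*a/3)
-V(H(-10, 8)) = -1*(-10) = 10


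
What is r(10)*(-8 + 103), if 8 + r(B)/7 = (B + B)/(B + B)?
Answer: -4655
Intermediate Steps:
r(B) = -49 (r(B) = -56 + 7*((B + B)/(B + B)) = -56 + 7*((2*B)/((2*B))) = -56 + 7*((2*B)*(1/(2*B))) = -56 + 7*1 = -56 + 7 = -49)
r(10)*(-8 + 103) = -49*(-8 + 103) = -49*95 = -4655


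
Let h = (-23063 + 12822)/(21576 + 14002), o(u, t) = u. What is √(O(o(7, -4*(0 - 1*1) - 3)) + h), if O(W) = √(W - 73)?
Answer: √(-364354298 + 1265794084*I*√66)/35578 ≈ 1.9801 + 2.0515*I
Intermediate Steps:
O(W) = √(-73 + W)
h = -10241/35578 ≈ -0.28785
√(O(o(7, -4*(0 - 1*1) - 3)) + h) = √(√(-73 + 7) - 10241/35578) = √(√(-66) - 10241/35578) = √(I*√66 - 10241/35578) = √(-10241/35578 + I*√66)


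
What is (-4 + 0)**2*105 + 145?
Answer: 1825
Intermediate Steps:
(-4 + 0)**2*105 + 145 = (-4)**2*105 + 145 = 16*105 + 145 = 1680 + 145 = 1825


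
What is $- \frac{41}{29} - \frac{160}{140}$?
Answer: $- \frac{519}{203} \approx -2.5566$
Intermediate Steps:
$- \frac{41}{29} - \frac{160}{140} = \left(-41\right) \frac{1}{29} - \frac{8}{7} = - \frac{41}{29} - \frac{8}{7} = - \frac{519}{203}$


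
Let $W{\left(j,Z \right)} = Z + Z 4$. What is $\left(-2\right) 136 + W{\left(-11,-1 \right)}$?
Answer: $-277$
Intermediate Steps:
$W{\left(j,Z \right)} = 5 Z$ ($W{\left(j,Z \right)} = Z + 4 Z = 5 Z$)
$\left(-2\right) 136 + W{\left(-11,-1 \right)} = \left(-2\right) 136 + 5 \left(-1\right) = -272 - 5 = -277$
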